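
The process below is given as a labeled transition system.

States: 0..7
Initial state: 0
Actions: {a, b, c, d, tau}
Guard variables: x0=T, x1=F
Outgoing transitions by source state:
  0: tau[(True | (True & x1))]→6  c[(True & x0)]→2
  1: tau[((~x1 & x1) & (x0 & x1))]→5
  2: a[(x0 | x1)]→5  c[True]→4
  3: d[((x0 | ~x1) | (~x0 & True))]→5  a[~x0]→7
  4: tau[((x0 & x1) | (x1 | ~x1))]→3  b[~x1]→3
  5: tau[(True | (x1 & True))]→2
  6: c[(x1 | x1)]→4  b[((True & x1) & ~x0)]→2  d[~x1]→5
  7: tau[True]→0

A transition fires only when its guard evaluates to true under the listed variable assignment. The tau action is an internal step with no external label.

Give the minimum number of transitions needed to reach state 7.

BFS to 7:
  L0 = {0}
  L1 = {2,6}
  L2 = {4,5}
  L3 = {3}
7 never appears.

Answer: UNREACHABLE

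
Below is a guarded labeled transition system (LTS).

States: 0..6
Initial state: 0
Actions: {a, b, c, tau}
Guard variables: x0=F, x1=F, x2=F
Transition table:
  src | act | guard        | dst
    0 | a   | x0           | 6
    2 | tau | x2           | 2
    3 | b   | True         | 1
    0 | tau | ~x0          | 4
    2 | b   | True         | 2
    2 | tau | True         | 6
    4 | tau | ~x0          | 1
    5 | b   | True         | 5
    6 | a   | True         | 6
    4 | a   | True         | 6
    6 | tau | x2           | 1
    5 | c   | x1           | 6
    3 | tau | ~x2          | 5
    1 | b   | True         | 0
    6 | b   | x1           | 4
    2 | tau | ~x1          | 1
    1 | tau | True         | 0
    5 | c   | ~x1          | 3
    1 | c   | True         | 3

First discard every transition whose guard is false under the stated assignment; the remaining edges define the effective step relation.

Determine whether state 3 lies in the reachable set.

Guard filter leaves 14 enabled edge(s).
L0 = {0}
L1 = {4}  cumulative {0,4}
L2 = {1,6}  cumulative {0,1,4,6}
L3 = {3}  cumulative {0,1,3,4,6}
L4 = {5}  cumulative {0,1,3,4,5,6}
Reach set: {0,1,3,4,5,6}
witness 3: tau·tau·c

Answer: REACHABLE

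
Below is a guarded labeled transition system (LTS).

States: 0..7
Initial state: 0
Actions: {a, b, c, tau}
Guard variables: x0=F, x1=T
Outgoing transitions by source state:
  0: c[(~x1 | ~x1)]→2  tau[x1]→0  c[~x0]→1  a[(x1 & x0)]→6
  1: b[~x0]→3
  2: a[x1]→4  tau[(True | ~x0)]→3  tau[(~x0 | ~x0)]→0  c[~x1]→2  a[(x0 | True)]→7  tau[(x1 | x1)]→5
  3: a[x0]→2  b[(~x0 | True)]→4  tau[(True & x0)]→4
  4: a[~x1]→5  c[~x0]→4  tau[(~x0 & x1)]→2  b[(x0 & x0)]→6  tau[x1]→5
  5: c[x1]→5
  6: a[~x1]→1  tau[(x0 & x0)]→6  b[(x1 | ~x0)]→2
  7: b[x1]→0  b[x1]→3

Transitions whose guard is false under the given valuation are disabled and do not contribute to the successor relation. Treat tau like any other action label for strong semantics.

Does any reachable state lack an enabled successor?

Answer: DEADLOCK-FREE

Analysis:
Reach set: {0,1,2,3,4,5,7}
  0: c→1  tau→0  [2 out]
  1: b→3  [1 out]
  2: a→4  a→7  tau→0  tau→3  tau→5  [5 out]
  3: b→4  [1 out]
  4: c→4  tau→2  tau→5  [3 out]
  5: c→5  [1 out]
  7: b→0  b→3  [2 out]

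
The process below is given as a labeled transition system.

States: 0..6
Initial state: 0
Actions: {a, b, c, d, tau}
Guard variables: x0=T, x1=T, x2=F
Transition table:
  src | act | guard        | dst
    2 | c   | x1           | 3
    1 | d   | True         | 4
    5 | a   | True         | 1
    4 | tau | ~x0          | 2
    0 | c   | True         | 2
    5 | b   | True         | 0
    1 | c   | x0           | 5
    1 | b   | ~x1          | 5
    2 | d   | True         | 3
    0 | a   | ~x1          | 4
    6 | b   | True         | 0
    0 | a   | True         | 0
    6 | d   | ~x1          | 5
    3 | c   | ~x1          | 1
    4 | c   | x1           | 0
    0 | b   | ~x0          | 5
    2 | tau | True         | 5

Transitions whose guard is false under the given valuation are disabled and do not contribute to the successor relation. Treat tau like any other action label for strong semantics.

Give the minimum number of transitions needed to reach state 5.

Answer: 2

Analysis:
BFS to 5:
  depth 0: {0}
  depth 1: {2}
  depth 2: {3,5}
first hit 5 at d=2 via c·tau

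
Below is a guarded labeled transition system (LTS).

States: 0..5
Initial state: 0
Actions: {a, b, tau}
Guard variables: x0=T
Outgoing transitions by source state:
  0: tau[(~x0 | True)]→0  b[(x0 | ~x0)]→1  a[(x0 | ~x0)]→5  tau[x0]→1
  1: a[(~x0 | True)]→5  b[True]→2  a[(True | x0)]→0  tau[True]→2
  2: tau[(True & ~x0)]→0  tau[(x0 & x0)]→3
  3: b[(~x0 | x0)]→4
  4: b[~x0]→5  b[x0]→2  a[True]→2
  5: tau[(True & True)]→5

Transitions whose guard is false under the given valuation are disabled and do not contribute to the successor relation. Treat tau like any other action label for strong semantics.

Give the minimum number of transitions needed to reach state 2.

Answer: 2

Trace:
Breadth-first toward 2:
  Layer 0: {0}
  Layer 1: {1,5}
  Layer 2: {2}
depth(2)=2, e.g. b·b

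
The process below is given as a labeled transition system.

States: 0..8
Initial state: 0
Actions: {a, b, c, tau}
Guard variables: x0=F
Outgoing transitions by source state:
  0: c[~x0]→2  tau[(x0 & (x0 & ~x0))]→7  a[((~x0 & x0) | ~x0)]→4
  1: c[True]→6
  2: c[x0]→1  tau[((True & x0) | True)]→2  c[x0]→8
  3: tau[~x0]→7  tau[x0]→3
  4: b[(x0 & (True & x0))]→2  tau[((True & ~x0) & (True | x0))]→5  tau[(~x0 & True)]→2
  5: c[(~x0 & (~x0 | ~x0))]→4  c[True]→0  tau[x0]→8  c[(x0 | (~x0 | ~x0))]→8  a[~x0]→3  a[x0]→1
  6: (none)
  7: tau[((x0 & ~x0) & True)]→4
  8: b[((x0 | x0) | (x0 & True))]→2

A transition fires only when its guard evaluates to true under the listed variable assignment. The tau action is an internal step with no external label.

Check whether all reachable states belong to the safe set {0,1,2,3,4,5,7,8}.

Answer: INVARIANT HOLDS

Trace:
Allowed set {0,1,2,3,4,5,7,8}
Reach set: {0,2,3,4,5,7,8}
  0: safe
  2: safe
  3: safe
  4: safe
  5: safe
  7: safe
  8: safe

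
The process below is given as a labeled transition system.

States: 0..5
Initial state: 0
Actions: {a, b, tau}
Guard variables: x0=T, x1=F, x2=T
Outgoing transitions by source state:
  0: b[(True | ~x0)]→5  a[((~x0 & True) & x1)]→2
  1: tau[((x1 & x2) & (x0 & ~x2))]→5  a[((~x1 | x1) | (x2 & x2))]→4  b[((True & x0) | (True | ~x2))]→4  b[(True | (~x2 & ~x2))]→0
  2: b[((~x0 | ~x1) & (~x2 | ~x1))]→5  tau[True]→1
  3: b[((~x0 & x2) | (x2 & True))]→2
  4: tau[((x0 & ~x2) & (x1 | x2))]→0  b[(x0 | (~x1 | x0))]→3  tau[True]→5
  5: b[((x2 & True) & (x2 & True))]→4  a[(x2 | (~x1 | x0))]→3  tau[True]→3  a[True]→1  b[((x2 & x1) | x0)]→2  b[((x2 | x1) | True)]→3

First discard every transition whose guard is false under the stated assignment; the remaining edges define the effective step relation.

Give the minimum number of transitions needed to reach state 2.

Answer: 2

Trace:
BFS to 2:
  L0 = {0}
  L1 = {5}
  L2 = {1,2,3,4}
2 enters at depth 2; path b·b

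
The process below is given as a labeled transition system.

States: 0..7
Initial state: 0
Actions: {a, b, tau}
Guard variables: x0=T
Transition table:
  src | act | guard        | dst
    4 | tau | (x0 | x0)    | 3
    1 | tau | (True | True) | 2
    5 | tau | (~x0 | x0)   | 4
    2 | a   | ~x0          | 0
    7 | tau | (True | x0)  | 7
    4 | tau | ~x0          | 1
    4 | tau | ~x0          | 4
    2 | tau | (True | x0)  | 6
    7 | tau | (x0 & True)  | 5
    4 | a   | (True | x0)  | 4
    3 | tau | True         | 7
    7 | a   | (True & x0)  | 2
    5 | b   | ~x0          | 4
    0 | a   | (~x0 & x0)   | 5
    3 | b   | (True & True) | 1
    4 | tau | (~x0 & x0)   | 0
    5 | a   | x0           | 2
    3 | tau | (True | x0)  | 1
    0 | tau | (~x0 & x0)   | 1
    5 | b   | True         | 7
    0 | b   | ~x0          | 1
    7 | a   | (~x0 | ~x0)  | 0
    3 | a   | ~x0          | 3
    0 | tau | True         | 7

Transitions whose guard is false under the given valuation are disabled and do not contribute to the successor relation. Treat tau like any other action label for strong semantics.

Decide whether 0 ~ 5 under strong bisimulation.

Answer: NOT BISIMILAR

Analysis:
Bisimulation quotient by refinement:
  π0 = {{0,1,2,3,4,5,6,7}}
  π1 = {{0,1,2},{3},{4,7},{5},{6}}
  π2 = {{0},{1},{2},{3},{4},{5},{6},{7}}
stable after 3 split(s): 8 block(s)
[0]={0}  [5]={5}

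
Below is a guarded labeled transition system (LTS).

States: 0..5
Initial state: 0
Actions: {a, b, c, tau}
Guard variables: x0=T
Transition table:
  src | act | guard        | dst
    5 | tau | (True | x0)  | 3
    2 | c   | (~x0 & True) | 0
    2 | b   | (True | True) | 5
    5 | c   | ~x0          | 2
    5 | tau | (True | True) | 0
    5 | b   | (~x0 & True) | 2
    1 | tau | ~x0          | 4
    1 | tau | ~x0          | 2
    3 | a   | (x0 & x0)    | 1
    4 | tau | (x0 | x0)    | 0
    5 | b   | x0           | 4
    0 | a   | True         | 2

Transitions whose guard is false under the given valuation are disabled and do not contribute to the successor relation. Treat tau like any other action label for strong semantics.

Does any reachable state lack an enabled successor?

Reach set: {0,1,2,3,4,5}
  0: a→2  [1 exit(s)]
  1: ∅  [STUCK]
  2: b→5  [1 exit(s)]
  3: a→1  [1 exit(s)]
  4: tau→0  [1 exit(s)]
  5: b→4  tau→0  tau→3  [3 exit(s)]
trace reaching 1: a·b·tau·a

Answer: DEADLOCK at state 1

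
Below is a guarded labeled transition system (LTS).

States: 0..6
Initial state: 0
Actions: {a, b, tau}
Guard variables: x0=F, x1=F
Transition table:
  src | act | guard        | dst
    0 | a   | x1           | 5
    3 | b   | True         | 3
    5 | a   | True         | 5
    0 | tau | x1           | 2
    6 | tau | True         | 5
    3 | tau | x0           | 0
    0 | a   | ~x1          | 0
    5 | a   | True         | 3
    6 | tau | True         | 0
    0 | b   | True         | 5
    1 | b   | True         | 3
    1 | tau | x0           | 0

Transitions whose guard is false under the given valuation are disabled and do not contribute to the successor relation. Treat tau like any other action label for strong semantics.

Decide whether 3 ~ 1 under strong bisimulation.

Compute ~ classes (split until stable):
  π0 = {{0,1,2,3,4,5,6}}
  π1 = {{0},{1,3},{2,4},{5},{6}}
Fixed point at round 2; 5 class(es).
[3]={1,3}  [1]={1,3}

Answer: BISIMILAR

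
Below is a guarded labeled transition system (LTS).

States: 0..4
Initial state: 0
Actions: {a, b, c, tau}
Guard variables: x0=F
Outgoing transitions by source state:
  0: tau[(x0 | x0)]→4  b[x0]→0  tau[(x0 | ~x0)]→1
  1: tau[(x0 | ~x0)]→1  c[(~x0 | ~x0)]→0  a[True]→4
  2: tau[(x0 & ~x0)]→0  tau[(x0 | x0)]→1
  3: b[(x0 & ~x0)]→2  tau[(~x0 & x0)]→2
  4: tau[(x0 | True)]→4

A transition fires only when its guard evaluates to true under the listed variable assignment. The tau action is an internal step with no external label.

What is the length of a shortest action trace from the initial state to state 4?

Answer: 2

Trace:
Layered search for 4:
  L0 = {0}
  L1 = {1}
  L2 = {4}
first hit 4 at d=2 via tau·a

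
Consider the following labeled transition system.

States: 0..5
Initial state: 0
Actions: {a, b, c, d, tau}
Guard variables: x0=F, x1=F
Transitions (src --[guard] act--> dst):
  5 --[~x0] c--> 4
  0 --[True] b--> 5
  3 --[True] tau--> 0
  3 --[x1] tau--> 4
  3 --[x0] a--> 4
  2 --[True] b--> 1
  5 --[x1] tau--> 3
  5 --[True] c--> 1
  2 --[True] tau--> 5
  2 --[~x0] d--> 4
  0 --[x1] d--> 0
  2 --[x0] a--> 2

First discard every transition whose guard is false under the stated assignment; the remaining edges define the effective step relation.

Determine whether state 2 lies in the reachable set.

Answer: UNREACHABLE

Working:
After dropping false guards: 7 live edges.
L0 = {0}
L1 = {5}  now seen {0,5}
L2 = {1,4}  now seen {0,1,4,5}
Reachable = {0,1,4,5}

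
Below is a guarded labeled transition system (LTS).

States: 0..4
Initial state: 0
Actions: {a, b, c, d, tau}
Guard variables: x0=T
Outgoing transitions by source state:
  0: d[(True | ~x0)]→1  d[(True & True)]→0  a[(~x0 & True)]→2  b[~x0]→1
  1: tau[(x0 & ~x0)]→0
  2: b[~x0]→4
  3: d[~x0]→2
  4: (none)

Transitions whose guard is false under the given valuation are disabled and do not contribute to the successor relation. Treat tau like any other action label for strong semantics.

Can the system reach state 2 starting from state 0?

Answer: UNREACHABLE

Working:
After dropping false guards: 2 live edges.
depth 0: {0}
depth 1: {1}  total {0,1}
R = {0,1}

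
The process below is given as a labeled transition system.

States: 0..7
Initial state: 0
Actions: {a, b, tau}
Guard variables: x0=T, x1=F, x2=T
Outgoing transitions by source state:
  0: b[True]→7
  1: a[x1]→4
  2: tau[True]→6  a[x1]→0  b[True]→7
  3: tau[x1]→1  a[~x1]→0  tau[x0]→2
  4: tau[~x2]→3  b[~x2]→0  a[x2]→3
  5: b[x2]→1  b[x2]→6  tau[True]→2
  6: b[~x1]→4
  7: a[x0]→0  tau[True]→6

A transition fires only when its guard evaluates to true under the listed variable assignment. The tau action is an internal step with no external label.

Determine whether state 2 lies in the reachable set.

Answer: REACHABLE

Working:
Guard filter leaves 12 enabled edge(s).
Layer 0: {0}
Layer 1: {7}  now seen {0,7}
Layer 2: {6}  now seen {0,6,7}
Layer 3: {4}  now seen {0,4,6,7}
Layer 4: {3}  now seen {0,3,4,6,7}
Layer 5: {2}  now seen {0,2,3,4,6,7}
R = {0,2,3,4,6,7}
witness 2: b·tau·b·a·tau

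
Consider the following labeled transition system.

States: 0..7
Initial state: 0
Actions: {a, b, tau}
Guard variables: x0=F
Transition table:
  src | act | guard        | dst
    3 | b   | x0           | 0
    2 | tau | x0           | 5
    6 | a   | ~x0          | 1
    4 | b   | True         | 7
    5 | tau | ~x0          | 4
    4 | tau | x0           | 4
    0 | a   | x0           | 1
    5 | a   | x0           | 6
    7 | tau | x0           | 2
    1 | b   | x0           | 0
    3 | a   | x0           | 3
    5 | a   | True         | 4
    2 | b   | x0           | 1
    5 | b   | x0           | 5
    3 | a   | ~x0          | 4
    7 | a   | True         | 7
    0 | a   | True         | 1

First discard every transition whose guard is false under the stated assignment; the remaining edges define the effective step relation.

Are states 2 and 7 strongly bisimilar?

Compute ~ classes (split until stable):
  π0 = {{0,1,2,3,4,5,6,7}}
  π1 = {{0,3,6,7},{1,2},{4},{5}}
  π2 = {{0,6},{1,2},{3},{4},{5},{7}}
Fixed point at round 3; 6 class(es).
class of 2: {1,2}; class of 7: {7}

Answer: NOT BISIMILAR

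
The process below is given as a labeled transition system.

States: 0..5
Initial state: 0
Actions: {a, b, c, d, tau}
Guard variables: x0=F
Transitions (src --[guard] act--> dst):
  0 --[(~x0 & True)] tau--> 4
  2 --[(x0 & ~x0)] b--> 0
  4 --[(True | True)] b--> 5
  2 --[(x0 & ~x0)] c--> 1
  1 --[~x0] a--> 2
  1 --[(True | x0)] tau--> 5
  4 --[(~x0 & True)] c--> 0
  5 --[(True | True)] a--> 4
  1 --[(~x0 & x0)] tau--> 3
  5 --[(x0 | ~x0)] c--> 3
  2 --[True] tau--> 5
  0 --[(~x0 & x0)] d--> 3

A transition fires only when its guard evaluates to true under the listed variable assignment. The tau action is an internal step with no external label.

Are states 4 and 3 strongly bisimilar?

Answer: NOT BISIMILAR

Analysis:
Compute ~ classes (split until stable):
  round 0: {{0,1,2,3,4,5}}
  round 1: {{0,2},{1},{3},{4},{5}}
  round 2: {{0},{1},{2},{3},{4},{5}}
Fixed point at round 3; 6 class(es).
class of 4: {4}; class of 3: {3}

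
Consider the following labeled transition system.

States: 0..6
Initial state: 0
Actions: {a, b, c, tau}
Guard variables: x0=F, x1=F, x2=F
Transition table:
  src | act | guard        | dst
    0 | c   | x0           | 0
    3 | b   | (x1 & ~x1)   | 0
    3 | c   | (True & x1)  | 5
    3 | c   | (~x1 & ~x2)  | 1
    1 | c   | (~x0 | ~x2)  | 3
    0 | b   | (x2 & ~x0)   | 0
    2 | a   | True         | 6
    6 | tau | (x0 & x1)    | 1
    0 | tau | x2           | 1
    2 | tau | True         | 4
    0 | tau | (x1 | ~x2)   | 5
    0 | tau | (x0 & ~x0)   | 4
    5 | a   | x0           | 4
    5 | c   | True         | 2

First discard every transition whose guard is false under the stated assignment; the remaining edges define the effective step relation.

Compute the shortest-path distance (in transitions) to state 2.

Breadth-first toward 2:
  L0 = {0}
  L1 = {5}
  L2 = {2}
2 enters at depth 2; path tau·c

Answer: 2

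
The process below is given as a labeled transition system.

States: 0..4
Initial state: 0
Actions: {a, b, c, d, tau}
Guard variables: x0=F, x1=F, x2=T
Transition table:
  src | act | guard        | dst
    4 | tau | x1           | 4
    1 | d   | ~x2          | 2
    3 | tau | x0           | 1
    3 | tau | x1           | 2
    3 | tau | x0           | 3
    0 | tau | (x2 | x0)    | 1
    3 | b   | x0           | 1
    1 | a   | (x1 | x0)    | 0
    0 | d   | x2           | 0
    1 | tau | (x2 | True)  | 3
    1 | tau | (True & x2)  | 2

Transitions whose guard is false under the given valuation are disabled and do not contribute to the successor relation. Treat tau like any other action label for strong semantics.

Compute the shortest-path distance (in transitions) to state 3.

Answer: 2

Working:
BFS to 3:
  L0 = {0}
  L1 = {1}
  L2 = {2,3}
first hit 3 at d=2 via tau·tau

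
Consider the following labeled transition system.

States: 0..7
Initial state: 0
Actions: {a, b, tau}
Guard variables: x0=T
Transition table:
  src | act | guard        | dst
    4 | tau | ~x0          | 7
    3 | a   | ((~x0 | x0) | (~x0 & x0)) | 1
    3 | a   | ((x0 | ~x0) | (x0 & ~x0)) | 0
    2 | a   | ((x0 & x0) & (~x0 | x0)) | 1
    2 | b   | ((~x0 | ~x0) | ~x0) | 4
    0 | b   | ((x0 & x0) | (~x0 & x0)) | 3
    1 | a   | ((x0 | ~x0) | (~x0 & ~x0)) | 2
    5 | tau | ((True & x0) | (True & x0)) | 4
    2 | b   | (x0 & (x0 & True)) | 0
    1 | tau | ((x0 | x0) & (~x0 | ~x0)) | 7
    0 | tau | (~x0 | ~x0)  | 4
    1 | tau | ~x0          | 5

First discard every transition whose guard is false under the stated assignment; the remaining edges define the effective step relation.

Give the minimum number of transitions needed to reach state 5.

Answer: UNREACHABLE

Analysis:
Layered search for 5:
  L0 = {0}
  L1 = {3}
  L2 = {1}
  L3 = {2}
5 never appears.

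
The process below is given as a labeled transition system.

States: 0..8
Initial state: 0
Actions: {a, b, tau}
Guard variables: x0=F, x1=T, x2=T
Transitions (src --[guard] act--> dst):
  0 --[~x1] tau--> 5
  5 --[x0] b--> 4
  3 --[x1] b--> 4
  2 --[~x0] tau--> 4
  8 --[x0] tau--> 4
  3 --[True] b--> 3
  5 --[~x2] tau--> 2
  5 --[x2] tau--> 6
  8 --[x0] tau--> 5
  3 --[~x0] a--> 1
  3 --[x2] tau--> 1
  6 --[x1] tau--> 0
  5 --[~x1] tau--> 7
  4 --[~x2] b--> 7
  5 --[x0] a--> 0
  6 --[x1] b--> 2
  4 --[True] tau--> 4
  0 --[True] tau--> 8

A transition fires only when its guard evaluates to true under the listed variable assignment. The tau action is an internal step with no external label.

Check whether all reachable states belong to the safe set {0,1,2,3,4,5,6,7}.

Answer: INVARIANT VIOLATED at state 8

Trace:
Safe = {0,1,2,3,4,5,6,7}
Reach set: {0,8}
  0: ok
  8: VIOLATES
reach 8 via tau — violates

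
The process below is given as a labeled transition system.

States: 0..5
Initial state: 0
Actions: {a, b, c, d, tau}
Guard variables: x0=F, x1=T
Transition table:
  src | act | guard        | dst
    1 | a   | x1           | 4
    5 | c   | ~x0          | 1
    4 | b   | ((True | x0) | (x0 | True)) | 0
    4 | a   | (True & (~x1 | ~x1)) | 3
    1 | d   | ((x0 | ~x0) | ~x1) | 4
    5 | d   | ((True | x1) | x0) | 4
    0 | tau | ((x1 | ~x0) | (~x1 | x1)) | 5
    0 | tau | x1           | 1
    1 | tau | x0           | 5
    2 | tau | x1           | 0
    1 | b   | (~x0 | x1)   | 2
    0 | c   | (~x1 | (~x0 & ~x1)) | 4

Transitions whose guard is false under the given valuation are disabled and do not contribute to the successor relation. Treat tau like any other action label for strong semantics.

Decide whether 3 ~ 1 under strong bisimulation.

Answer: NOT BISIMILAR

Analysis:
Compute ~ classes (split until stable):
  π0 = {{0,1,2,3,4,5}}
  π1 = {{0,2},{1},{3},{4},{5}}
  π2 = {{0},{1},{2},{3},{4},{5}}
Fixed point at round 3; 6 class(es).
[3]={3}  [1]={1}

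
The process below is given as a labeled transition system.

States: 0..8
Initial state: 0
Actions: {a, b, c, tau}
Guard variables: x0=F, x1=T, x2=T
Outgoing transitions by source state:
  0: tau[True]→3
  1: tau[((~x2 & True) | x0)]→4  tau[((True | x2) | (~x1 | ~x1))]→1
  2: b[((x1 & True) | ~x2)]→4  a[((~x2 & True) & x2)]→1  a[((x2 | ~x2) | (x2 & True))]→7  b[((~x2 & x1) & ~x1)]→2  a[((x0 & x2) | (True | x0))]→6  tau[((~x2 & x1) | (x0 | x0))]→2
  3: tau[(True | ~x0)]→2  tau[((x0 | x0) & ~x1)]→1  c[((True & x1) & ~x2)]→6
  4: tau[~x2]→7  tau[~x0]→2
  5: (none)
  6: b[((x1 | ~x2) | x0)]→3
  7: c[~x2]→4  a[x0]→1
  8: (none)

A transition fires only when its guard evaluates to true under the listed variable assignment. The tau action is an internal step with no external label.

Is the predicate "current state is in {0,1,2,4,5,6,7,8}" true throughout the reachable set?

Safe = {0,1,2,4,5,6,7,8}
Reach set: {0,2,3,4,6,7}
  0: ok
  2: ok
  3: outside
  4: ok
  6: ok
  7: ok
counterexample path to 3: tau

Answer: INVARIANT VIOLATED at state 3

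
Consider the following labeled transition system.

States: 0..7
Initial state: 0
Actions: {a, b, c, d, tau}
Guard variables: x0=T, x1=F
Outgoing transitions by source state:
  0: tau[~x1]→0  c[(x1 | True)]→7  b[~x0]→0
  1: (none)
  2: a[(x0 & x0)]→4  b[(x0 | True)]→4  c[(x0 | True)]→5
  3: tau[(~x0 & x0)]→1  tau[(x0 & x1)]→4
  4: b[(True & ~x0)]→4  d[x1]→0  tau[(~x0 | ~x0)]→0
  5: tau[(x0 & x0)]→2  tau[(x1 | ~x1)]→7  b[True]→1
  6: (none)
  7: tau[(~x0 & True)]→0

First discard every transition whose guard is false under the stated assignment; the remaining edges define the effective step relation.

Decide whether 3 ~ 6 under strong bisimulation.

Answer: BISIMILAR

Trace:
Refine partition for ~:
  π0 = {{0,1,2,3,4,5,6,7}}
  π1 = {{0},{1,3,4,6,7},{2},{5}}
Fixed point at round 2; 4 class(es).
class of 3: {1,3,4,6,7}; class of 6: {1,3,4,6,7}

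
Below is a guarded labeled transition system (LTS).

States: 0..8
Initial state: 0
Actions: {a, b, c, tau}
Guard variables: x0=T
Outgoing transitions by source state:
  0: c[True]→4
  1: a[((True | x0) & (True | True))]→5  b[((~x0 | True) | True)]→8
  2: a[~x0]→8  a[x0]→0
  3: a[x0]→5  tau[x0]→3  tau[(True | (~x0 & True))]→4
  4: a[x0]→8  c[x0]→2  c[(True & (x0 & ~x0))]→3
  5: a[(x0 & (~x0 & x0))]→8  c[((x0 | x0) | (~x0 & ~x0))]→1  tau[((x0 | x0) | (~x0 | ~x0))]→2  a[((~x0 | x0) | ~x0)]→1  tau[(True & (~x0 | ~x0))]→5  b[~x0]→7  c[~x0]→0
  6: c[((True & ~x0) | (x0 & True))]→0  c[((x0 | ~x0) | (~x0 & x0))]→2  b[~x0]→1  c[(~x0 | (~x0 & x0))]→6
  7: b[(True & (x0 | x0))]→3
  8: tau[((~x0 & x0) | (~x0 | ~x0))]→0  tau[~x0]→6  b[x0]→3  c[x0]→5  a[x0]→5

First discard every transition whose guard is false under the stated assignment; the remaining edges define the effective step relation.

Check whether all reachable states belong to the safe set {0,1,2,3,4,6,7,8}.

Answer: INVARIANT VIOLATED at state 5

Analysis:
Inv-set: {0,1,2,3,4,6,7,8}
Reach set: {0,1,2,3,4,5,8}
  0: safe
  1: safe
  2: safe
  3: safe
  4: safe
  5: outside
  8: safe
reach 5 via c·a·c — violates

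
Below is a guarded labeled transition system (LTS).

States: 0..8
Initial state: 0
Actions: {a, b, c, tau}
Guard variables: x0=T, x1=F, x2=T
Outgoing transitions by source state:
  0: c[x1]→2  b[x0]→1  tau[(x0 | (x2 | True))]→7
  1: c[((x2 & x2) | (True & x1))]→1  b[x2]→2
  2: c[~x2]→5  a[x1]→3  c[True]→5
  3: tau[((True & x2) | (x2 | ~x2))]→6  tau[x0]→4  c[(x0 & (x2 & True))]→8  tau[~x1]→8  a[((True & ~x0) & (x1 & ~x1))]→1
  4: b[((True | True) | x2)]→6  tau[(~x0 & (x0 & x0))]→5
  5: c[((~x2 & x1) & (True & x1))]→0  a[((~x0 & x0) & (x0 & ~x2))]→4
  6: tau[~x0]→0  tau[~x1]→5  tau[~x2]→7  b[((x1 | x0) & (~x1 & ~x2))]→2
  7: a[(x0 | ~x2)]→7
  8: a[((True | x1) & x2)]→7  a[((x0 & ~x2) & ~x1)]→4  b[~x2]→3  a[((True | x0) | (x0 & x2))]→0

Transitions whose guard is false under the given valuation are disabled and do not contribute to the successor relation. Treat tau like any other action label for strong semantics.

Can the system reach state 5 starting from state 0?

Answer: REACHABLE

Analysis:
14 transition(s) survive guard evaluation.
L0 = {0}
L1 = {1,7}  now seen {0,1,7}
L2 = {2}  now seen {0,1,2,7}
L3 = {5}  now seen {0,1,2,5,7}
Reach set: {0,1,2,5,7}
witness 5: b·b·c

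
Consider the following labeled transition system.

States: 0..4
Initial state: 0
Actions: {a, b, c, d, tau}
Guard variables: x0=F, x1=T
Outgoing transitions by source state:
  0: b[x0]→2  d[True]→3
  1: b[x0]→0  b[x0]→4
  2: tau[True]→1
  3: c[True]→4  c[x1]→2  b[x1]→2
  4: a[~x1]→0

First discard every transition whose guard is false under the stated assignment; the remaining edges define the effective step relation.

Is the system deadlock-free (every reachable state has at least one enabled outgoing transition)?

Answer: DEADLOCK at state 1

Trace:
Reach set: {0,1,2,3,4}
  0: d→3  [1 exit(s)]
  1: ∅  [no exit]
  2: tau→1  [1 exit(s)]
  3: b→2  c→2  c→4  [3 exit(s)]
  4: ∅  [no exit]
trace reaching 1: d·c·tau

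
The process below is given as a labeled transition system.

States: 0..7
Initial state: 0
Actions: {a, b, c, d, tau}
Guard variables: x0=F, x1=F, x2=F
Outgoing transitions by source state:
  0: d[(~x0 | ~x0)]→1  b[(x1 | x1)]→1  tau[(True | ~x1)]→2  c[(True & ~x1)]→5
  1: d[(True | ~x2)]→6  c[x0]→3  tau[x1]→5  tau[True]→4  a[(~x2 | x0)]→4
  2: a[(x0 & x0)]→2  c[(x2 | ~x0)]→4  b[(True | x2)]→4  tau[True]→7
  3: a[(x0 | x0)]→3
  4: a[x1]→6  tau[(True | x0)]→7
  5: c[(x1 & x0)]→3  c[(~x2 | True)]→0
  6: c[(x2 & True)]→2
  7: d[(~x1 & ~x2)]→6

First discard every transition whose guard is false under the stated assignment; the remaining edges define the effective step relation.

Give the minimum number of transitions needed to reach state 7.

BFS to 7:
  depth 0: {0}
  depth 1: {1,2,5}
  depth 2: {4,6,7}
7 enters at depth 2; path tau·tau

Answer: 2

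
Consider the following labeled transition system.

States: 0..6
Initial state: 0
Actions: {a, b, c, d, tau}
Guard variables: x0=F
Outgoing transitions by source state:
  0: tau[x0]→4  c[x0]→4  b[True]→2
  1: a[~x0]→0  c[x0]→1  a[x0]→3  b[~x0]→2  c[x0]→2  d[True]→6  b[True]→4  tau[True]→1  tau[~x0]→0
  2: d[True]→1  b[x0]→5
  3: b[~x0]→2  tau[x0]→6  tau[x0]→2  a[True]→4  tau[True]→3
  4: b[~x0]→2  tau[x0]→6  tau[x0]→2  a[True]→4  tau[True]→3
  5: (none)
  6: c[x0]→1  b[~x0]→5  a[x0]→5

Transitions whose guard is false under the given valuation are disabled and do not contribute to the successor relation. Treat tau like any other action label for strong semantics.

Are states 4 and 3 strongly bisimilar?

Refine partition for ~:
  π0 = {{0,1,2,3,4,5,6}}
  π1 = {{0,6},{1},{2},{3,4},{5}}
  π2 = {{0},{1},{2},{3,4},{5},{6}}
stable after 3 split(s): 6 block(s)
4∈{3,4}, 3∈{3,4}

Answer: BISIMILAR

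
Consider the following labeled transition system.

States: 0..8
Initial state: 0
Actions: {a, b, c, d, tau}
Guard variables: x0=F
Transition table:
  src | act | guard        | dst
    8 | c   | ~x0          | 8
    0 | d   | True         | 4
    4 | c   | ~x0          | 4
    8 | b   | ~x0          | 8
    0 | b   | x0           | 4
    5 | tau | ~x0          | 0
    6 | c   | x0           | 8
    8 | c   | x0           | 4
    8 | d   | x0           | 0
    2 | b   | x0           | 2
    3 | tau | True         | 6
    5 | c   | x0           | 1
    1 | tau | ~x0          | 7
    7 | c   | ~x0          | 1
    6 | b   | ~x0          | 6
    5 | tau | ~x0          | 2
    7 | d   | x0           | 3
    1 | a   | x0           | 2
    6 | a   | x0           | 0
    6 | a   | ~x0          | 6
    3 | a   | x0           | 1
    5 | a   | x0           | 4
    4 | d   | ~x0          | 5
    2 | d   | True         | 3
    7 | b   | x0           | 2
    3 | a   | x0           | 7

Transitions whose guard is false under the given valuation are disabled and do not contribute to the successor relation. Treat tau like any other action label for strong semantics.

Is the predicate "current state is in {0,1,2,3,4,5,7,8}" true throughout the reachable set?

Answer: INVARIANT VIOLATED at state 6

Trace:
Inv-set: {0,1,2,3,4,5,7,8}
R = {0,2,3,4,5,6}
  0: ✓
  2: ✓
  3: ✓
  4: ✓
  5: ✓
  6: outside
reach 6 via d·d·tau·d·tau — violates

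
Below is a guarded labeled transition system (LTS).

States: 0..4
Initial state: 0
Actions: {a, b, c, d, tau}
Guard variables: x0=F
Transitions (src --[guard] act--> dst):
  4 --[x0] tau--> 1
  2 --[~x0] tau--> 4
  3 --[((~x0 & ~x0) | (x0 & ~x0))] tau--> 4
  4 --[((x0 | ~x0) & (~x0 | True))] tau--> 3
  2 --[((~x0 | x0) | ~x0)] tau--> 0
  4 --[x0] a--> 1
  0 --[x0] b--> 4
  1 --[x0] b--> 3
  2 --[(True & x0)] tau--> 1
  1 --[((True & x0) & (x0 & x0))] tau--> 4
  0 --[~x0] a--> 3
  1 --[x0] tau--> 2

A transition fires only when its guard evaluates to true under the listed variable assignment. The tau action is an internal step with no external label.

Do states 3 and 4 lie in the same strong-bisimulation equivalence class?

Answer: BISIMILAR

Analysis:
Compute ~ classes (split until stable):
  round 0: {{0,1,2,3,4}}
  round 1: {{0},{1},{2,3,4}}
  round 2: {{0},{1},{2},{3,4}}
stable after 3 split(s): 4 block(s)
class of 3: {3,4}; class of 4: {3,4}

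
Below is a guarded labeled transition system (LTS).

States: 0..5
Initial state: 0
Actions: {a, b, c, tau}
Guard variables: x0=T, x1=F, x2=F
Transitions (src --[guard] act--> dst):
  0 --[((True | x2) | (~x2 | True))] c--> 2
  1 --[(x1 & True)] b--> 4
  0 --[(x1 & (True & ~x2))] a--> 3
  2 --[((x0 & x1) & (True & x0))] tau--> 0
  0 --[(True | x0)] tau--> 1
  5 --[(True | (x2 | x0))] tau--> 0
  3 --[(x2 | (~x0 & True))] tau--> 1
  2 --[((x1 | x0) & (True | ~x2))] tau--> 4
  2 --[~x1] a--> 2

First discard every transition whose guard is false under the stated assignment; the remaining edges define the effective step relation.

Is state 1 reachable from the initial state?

Answer: REACHABLE

Trace:
5 transition(s) survive guard evaluation.
L0 = {0}
L1 = {1,2}  cumulative {0,1,2}
L2 = {4}  cumulative {0,1,2,4}
Reach set: {0,1,2,4}
Path to 1: tau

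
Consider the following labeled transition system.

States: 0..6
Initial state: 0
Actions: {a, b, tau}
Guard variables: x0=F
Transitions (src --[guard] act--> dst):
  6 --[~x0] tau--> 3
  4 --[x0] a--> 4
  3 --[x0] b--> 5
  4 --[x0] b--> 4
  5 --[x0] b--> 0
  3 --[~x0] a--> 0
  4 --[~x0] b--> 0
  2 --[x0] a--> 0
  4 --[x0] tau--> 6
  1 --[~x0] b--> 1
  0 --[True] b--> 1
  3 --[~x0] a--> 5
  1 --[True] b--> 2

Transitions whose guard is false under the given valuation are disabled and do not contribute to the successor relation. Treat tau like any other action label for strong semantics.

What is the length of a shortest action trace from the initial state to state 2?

Answer: 2

Analysis:
Layered search for 2:
  L0 = {0}
  L1 = {1}
  L2 = {2}
2 enters at depth 2; path b·b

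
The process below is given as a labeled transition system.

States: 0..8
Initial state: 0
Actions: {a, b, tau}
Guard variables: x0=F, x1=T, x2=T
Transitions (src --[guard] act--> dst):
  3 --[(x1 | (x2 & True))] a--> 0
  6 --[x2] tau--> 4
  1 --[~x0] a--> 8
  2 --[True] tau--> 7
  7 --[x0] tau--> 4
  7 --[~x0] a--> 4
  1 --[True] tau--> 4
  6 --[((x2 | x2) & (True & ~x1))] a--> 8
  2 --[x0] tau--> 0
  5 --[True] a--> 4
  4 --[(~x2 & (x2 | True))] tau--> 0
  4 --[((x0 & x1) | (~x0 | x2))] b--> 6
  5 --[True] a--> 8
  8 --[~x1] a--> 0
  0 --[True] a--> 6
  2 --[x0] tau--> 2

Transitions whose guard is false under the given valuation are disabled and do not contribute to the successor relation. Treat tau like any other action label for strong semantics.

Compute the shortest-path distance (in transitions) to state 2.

Answer: UNREACHABLE

Trace:
Breadth-first toward 2:
  Layer 0: {0}
  Layer 1: {6}
  Layer 2: {4}
2 never appears.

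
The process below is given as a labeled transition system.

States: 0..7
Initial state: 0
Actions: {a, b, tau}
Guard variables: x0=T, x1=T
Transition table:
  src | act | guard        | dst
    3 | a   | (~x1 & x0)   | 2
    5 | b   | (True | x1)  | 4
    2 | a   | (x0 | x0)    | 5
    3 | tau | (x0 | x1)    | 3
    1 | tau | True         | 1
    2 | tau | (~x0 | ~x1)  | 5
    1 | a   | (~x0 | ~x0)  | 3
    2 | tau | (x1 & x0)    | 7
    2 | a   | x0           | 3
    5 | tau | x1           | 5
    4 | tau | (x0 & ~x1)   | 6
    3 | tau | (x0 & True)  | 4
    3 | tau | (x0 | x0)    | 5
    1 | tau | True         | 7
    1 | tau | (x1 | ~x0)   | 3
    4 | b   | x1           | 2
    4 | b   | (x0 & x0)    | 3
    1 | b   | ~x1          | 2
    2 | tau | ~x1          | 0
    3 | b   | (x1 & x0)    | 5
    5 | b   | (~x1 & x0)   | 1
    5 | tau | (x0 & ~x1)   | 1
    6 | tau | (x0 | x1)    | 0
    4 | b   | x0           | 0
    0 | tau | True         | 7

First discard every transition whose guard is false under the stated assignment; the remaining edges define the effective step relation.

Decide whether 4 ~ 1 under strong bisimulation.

Answer: NOT BISIMILAR

Working:
Refine partition for ~:
  round 0: {{0,1,2,3,4,5,6,7}}
  round 1: {{0,1,6},{2},{3,5},{4},{7}}
  round 2: {{0},{1},{2},{3},{4},{5},{6},{7}}
8 equivalence class(es) (converged in 3)
4∈{4}, 1∈{1}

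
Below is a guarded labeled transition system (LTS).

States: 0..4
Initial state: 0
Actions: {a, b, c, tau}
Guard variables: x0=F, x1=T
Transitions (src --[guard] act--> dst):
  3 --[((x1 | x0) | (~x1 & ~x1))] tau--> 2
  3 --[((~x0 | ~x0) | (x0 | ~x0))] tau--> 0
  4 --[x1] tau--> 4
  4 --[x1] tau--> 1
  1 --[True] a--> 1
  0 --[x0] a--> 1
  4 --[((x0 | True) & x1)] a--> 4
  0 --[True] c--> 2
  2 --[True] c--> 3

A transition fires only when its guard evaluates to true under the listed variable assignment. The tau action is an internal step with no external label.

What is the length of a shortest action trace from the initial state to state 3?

Layered search for 3:
  L0 = {0}
  L1 = {2}
  L2 = {3}
depth(3)=2, e.g. c·c

Answer: 2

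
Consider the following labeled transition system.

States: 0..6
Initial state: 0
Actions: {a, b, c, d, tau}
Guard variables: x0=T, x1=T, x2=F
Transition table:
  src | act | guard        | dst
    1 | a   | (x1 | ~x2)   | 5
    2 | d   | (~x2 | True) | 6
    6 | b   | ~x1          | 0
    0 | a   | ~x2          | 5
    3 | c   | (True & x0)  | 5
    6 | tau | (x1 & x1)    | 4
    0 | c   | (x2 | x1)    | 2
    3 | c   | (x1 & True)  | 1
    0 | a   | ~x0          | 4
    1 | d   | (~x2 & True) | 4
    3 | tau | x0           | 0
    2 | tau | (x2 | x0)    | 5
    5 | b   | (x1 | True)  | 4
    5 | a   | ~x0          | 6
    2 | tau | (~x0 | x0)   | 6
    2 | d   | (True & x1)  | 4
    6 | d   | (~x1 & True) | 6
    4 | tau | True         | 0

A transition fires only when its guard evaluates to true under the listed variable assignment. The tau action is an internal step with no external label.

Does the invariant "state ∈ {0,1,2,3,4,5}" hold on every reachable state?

Safe = {0,1,2,3,4,5}
Reachable = {0,2,4,5,6}
  0: safe
  2: safe
  4: safe
  5: safe
  6: VIOLATES
counterexample path to 6: c·d

Answer: INVARIANT VIOLATED at state 6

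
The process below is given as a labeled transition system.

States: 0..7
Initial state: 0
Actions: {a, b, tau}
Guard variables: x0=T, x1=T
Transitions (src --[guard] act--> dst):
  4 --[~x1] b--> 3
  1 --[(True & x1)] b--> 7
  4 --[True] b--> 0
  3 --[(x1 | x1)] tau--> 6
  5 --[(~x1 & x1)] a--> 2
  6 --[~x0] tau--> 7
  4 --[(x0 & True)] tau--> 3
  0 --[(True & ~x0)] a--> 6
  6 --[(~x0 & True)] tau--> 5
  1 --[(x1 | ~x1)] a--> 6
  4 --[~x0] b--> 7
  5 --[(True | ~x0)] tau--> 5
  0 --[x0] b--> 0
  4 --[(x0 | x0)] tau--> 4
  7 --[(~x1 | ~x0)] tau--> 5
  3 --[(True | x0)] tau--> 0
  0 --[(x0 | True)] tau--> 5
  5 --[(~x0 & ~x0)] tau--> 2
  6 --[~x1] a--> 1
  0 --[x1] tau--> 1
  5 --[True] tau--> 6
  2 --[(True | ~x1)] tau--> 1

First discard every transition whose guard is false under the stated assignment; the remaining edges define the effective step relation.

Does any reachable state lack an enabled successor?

R = {0,1,5,6,7}
  0: b→0  tau→1  tau→5  [3 out]
  1: a→6  b→7  [2 out]
  5: tau→5  tau→6  [2 out]
  6: ∅  [no exit]
  7: ∅  [no exit]
witness 6: tau·a

Answer: DEADLOCK at state 6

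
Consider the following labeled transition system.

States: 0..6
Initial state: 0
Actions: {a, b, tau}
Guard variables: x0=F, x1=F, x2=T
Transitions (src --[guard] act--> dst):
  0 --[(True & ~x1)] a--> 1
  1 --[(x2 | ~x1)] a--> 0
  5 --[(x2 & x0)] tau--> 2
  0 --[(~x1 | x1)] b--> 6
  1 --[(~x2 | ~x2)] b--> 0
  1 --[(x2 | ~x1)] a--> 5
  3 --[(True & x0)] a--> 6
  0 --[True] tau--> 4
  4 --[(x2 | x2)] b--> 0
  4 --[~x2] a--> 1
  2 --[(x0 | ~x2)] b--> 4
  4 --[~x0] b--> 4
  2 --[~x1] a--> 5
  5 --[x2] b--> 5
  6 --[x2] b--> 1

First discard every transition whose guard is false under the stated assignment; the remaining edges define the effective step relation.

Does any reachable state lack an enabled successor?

Answer: DEADLOCK-FREE

Working:
R = {0,1,4,5,6}
  0: a→1  b→6  tau→4  [deg 3]
  1: a→0  a→5  [deg 2]
  4: b→0  b→4  [deg 2]
  5: b→5  [deg 1]
  6: b→1  [deg 1]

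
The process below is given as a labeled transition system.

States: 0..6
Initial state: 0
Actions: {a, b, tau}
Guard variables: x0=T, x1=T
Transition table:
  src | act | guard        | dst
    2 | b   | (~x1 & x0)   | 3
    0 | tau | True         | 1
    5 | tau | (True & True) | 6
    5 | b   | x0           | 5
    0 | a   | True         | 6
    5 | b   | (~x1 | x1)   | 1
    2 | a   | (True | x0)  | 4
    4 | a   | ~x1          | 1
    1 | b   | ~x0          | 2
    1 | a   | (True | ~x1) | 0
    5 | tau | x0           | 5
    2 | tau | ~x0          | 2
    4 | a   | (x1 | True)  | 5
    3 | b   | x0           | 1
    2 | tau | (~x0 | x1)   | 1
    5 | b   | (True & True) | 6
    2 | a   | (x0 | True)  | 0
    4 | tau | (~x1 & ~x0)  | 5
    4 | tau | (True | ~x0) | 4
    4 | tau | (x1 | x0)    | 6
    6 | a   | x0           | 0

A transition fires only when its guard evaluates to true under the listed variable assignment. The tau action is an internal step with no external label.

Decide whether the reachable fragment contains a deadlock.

R = {0,1,6}
  0: a→6  tau→1  [deg 2]
  1: a→0  [deg 1]
  6: a→0  [deg 1]

Answer: DEADLOCK-FREE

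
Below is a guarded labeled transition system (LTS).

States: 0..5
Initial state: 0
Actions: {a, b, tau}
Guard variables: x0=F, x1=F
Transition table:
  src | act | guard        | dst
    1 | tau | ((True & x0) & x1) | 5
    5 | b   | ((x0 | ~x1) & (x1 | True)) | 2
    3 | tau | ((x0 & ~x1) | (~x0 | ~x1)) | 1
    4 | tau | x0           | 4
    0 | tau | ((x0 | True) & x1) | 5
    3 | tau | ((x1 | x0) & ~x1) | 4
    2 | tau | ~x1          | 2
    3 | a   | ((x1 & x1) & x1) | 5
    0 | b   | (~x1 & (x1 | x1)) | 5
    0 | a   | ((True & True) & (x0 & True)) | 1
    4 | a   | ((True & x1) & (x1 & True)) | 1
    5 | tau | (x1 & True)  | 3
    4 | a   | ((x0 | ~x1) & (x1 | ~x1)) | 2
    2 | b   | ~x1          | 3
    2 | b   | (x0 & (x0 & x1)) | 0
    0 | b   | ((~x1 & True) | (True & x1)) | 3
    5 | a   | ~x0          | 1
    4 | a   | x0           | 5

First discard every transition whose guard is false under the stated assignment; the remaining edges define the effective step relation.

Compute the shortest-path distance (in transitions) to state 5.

Answer: UNREACHABLE

Trace:
BFS to 5:
  depth 0: {0}
  depth 1: {3}
  depth 2: {1}
5 never appears.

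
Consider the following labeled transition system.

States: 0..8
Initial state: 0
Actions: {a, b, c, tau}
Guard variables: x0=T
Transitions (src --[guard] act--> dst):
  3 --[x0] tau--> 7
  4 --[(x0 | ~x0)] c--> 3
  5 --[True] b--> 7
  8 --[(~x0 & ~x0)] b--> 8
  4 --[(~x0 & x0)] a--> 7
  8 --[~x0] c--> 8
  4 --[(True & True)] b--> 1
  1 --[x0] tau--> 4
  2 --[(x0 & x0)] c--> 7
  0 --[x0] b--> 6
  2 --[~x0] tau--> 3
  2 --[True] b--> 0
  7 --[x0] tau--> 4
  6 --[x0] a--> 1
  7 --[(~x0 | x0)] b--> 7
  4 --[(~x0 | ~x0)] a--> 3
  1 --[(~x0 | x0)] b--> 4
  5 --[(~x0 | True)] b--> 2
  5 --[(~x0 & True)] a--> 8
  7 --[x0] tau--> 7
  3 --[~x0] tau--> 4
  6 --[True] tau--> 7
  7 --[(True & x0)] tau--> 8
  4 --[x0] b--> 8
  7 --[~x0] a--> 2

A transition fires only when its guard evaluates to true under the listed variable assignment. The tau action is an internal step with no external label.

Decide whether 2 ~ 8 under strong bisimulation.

Refine partition for ~:
  round 0: {{0,1,2,3,4,5,6,7,8}}
  round 1: {{0,5},{1,7},{2,4},{3},{6},{8}}
  round 2: {{0},{1},{2},{3},{4},{5},{6},{7},{8}}
stable after 3 split(s): 9 block(s)
2∈{2}, 8∈{8}

Answer: NOT BISIMILAR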